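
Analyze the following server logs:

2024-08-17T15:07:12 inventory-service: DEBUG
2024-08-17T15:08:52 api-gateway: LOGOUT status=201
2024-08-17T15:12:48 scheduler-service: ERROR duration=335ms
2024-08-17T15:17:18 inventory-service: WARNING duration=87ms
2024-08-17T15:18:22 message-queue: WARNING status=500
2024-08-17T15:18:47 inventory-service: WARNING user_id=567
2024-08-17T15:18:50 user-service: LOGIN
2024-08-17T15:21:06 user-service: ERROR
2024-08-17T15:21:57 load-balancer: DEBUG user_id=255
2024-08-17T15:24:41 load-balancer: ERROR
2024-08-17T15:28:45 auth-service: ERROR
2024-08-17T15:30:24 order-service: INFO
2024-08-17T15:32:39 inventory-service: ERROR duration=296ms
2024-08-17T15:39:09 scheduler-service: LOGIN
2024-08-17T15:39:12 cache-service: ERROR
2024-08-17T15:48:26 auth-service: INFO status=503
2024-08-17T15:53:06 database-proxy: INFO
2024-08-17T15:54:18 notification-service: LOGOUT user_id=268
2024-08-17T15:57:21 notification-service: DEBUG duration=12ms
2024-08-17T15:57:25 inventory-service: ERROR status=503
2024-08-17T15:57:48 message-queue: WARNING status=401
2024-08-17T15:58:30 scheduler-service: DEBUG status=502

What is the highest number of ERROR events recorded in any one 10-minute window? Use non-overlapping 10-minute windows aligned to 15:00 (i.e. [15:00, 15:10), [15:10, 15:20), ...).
3

To find the burst window:

1. Divide the log period into non-overlapping 10-minute windows starting at 15:00
2. Count ERROR events in each window
3. Find the window with maximum count
4. Maximum events in a window: 3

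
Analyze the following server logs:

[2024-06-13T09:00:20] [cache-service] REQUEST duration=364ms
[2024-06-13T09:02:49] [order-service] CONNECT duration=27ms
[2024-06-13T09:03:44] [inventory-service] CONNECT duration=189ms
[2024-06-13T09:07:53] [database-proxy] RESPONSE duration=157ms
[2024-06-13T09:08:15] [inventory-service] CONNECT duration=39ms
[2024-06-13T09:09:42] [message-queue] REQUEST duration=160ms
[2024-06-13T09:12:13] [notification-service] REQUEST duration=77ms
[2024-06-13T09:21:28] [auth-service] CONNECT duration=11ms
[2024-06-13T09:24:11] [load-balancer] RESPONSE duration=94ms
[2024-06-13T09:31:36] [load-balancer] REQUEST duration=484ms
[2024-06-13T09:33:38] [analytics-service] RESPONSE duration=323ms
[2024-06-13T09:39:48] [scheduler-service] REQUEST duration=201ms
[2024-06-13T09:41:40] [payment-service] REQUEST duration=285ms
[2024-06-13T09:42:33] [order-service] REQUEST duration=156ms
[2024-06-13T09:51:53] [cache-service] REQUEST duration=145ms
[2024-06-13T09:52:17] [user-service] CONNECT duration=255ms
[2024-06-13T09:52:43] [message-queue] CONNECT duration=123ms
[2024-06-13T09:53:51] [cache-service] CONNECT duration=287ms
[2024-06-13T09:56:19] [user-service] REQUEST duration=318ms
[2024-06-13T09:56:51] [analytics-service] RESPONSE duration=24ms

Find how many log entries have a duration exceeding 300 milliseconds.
4

To count timeouts:

1. Threshold: 300ms
2. Extract duration from each log entry
3. Count entries where duration > 300
4. Timeout count: 4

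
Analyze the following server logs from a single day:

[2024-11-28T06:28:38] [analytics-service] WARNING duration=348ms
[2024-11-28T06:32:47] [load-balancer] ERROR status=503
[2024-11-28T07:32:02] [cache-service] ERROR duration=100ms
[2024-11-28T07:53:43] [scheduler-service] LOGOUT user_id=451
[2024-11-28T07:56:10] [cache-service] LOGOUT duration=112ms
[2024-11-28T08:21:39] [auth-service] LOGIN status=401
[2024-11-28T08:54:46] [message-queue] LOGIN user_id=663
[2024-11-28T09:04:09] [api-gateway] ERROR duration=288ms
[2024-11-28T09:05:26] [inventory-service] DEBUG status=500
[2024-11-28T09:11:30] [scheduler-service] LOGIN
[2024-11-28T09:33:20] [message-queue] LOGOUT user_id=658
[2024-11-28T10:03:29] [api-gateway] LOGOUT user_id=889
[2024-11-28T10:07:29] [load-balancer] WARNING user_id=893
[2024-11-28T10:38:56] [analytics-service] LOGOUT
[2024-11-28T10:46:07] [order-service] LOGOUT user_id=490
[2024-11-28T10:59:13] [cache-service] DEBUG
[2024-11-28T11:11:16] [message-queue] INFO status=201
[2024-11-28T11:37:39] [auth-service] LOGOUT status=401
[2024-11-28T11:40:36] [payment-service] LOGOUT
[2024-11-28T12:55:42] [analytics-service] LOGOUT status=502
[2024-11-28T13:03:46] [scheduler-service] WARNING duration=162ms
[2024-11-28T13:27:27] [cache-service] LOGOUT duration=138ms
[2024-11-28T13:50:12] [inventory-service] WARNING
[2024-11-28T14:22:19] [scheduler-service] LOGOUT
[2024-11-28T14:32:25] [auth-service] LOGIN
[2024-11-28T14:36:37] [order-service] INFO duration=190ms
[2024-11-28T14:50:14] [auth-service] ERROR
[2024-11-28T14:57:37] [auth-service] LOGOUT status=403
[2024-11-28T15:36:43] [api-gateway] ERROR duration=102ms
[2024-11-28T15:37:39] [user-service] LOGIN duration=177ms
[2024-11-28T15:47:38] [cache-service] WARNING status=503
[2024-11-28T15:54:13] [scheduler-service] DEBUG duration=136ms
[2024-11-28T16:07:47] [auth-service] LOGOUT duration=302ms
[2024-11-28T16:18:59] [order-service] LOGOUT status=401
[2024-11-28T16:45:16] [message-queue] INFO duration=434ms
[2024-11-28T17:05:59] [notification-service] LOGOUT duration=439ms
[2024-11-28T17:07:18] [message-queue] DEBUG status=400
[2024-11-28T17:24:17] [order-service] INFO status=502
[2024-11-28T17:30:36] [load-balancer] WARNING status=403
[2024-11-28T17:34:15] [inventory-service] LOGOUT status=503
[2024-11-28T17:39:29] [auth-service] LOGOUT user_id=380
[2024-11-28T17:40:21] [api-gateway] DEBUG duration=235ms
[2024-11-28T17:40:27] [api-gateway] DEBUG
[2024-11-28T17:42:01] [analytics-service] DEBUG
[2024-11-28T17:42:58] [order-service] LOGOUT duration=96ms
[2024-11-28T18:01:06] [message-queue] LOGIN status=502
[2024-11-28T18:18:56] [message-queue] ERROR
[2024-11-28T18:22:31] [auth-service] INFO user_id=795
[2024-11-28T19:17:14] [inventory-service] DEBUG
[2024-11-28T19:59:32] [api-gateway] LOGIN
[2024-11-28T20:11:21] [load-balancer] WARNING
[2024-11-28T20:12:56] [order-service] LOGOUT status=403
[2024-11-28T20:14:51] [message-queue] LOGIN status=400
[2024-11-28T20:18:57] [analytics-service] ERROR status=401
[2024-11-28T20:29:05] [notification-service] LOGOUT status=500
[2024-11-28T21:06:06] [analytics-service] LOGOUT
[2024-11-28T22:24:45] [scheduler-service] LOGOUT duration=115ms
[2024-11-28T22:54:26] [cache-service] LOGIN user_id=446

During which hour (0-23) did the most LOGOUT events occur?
17

To find the peak hour:

1. Group all LOGOUT events by hour
2. Count events in each hour
3. Find hour with maximum count
4. Peak hour: 17 (with 4 events)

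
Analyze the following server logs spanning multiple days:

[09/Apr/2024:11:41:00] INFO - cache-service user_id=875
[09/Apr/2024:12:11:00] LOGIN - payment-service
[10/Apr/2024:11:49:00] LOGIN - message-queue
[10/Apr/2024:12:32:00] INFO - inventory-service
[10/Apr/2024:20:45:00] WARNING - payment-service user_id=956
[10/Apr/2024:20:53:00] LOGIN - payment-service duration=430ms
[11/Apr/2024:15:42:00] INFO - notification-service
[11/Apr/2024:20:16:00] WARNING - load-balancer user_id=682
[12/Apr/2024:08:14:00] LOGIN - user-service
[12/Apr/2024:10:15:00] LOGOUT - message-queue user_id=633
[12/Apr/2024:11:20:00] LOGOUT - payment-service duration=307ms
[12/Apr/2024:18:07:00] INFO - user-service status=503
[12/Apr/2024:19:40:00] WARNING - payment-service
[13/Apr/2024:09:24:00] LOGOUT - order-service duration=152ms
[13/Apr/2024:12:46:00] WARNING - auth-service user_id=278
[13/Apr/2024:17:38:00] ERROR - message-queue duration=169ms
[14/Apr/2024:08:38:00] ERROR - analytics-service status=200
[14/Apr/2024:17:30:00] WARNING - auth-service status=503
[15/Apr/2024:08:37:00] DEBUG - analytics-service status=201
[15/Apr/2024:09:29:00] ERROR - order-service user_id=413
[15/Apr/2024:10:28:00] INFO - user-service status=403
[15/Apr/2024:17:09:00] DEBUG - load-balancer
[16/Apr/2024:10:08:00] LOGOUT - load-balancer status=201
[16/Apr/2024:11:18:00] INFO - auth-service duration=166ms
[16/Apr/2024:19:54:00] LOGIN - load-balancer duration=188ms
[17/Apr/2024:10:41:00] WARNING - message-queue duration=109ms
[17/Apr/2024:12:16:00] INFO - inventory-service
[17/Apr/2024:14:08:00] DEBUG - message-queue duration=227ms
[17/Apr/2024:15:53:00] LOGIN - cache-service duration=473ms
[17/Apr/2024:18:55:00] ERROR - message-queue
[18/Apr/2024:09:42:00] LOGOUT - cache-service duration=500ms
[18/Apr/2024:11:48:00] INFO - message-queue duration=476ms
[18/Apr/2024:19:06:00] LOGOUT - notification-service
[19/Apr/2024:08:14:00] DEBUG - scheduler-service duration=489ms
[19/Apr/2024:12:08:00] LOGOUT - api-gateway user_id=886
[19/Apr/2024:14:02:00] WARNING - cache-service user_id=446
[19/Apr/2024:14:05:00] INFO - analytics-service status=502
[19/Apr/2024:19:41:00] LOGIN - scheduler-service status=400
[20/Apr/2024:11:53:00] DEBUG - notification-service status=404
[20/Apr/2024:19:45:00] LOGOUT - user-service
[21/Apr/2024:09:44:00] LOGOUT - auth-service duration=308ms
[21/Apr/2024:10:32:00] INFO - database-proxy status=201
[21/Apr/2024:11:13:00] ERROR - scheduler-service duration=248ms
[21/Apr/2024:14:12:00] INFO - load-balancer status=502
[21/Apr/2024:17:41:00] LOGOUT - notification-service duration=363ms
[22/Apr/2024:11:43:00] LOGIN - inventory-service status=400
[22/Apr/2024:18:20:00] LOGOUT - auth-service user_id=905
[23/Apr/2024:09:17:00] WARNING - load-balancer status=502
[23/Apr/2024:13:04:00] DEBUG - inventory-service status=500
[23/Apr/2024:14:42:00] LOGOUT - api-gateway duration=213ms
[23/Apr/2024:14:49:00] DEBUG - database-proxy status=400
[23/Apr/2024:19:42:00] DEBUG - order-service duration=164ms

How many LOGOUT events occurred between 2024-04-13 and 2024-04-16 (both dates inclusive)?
2

To filter by date range:

1. Date range: 2024-04-13 through 2024-04-16, both dates inclusive
2. Filter for LOGOUT events whose date falls in this range
3. Count matching events: 2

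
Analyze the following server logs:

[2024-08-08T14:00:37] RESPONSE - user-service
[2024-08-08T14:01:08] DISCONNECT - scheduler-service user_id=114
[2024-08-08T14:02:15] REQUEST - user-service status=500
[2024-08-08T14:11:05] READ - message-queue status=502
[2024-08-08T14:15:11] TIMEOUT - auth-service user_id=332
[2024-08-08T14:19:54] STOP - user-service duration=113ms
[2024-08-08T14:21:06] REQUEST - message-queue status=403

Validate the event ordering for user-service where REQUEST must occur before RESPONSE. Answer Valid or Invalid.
Invalid

To validate ordering:

1. Required order: REQUEST → RESPONSE
2. Rule: REQUEST must occur before RESPONSE
3. Check actual order of events for user-service
4. Result: Invalid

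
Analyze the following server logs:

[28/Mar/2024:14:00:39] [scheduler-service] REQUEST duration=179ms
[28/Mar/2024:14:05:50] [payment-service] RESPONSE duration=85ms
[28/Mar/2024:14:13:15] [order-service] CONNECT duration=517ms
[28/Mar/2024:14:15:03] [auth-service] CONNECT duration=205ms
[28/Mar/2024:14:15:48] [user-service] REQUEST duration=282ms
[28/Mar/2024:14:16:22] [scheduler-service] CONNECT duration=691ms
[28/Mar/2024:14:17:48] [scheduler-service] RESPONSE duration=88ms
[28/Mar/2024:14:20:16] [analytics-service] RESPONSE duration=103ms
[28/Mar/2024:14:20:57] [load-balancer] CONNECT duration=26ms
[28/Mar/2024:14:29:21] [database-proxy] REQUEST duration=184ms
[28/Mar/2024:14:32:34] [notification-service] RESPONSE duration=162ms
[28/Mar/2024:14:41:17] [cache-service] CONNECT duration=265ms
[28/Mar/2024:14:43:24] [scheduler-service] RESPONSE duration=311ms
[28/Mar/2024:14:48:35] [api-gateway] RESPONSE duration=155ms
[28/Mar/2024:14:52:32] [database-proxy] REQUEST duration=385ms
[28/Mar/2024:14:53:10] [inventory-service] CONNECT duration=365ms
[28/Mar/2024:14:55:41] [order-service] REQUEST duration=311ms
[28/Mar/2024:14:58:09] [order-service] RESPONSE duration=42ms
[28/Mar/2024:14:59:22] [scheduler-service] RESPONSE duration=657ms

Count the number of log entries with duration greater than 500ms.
3

To count timeouts:

1. Threshold: 500ms
2. Extract duration from each log entry
3. Count entries where duration > 500
4. Timeout count: 3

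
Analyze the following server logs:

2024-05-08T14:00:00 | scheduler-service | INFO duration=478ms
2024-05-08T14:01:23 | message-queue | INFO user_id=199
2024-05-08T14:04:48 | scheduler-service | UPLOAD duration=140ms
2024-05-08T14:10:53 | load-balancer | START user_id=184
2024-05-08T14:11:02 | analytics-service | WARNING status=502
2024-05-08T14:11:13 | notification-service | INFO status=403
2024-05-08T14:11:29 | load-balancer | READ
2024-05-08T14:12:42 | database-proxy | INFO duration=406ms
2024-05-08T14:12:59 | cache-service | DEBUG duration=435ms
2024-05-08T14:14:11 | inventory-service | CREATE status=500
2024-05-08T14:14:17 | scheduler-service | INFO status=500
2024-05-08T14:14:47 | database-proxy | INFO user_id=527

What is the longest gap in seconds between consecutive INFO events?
590

To find the longest gap:

1. Extract all INFO events in chronological order
2. Calculate time differences between consecutive events
3. Find the maximum difference
4. Longest gap: 590 seconds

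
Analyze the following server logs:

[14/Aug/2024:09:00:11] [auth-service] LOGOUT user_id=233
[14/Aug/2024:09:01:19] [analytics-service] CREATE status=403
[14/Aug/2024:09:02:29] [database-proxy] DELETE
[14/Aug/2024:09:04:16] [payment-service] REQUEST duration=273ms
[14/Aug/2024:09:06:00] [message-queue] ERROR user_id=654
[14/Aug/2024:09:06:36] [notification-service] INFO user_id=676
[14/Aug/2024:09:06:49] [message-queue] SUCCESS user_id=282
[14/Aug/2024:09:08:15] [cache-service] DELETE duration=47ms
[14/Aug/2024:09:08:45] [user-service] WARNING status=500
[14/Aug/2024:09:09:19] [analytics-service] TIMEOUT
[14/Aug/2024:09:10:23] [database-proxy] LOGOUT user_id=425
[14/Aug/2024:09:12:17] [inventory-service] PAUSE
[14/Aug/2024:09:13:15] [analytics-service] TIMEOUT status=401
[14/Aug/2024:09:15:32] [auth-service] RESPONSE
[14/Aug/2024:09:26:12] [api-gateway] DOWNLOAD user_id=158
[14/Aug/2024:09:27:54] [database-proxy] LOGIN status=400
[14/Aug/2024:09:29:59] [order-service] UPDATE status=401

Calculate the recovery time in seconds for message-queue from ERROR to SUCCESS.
49

To calculate recovery time:

1. Find ERROR event for message-queue: 14/Aug/2024:09:06:00
2. Find next SUCCESS event for message-queue: 14/Aug/2024:09:06:49
3. Recovery time: 14/Aug/2024:09:06:49 - 14/Aug/2024:09:06:00 = 49 seconds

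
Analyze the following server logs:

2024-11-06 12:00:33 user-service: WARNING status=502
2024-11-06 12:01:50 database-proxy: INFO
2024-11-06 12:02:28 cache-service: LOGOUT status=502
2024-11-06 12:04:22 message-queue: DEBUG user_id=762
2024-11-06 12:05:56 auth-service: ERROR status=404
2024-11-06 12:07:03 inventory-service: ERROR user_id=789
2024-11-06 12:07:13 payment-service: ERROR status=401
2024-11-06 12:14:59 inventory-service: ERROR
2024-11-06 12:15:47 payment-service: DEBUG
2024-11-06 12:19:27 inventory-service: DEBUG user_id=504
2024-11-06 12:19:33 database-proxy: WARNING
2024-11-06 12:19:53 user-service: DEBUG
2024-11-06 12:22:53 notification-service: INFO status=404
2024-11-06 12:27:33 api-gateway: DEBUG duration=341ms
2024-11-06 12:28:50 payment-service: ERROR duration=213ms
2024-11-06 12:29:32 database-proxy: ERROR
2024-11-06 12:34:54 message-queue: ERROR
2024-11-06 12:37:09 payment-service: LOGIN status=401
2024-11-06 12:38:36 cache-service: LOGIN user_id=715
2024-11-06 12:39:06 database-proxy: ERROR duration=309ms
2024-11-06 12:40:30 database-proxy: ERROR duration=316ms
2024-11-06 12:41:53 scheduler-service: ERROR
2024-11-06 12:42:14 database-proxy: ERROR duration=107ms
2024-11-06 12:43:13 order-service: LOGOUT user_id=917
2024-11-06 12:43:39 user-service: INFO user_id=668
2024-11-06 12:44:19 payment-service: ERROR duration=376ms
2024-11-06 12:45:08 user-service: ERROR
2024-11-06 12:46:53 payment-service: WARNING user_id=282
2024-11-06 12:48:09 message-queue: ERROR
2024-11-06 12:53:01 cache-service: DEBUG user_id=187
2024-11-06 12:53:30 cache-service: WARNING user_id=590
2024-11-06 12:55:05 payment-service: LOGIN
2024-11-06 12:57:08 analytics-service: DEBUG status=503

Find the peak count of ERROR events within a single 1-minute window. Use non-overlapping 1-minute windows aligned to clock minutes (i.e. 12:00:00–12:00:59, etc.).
2

To find the burst window:

1. Divide the log period into non-overlapping 1-minute windows starting at 12:00
2. Count ERROR events in each window
3. Find the window with maximum count
4. Maximum events in a window: 2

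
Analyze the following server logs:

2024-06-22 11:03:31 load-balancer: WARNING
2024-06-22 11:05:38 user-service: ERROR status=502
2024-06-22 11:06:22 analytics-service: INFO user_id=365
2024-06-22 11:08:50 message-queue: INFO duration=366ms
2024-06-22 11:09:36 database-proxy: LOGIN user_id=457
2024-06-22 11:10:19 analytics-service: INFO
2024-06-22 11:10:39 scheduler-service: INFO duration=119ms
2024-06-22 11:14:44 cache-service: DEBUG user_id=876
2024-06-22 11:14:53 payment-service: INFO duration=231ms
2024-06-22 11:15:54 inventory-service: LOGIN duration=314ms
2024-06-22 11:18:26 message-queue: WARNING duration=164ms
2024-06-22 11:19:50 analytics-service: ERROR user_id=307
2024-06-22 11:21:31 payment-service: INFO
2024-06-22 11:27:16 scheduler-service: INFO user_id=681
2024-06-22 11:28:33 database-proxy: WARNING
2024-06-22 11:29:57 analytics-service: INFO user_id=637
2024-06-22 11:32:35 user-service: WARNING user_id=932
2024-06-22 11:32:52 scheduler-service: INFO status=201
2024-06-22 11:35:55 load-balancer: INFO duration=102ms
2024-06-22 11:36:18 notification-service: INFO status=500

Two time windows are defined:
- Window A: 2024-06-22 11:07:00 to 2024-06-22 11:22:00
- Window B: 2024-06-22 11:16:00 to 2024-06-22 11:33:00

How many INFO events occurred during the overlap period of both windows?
1

To find overlap events:

1. Window A: 2024-06-22 11:07:00 to 2024-06-22 11:22:00
2. Window B: 2024-06-22 11:16:00 to 2024-06-22 11:33:00
3. Overlap period: 2024-06-22 11:16:00 to 2024-06-22 11:22:00
4. Count INFO events in overlap: 1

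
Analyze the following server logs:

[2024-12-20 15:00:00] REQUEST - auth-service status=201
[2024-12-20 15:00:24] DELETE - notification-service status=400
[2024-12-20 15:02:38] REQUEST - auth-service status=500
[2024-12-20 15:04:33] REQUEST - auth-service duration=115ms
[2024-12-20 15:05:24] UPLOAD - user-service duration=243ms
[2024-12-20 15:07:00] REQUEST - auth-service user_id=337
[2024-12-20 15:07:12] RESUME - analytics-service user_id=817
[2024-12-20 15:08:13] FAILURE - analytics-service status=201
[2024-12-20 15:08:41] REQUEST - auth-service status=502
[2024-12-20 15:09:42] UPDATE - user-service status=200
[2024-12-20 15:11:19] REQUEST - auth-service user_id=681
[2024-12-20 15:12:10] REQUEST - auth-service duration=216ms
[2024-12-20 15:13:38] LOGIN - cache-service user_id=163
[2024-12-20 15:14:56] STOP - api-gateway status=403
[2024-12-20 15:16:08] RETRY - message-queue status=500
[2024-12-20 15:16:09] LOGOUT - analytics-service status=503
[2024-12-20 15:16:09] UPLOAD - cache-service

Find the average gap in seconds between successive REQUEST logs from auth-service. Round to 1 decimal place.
121.7

To calculate average interval:

1. Find all REQUEST events for auth-service in order
2. Calculate time gaps between consecutive events
3. Compute mean of gaps: 730 / 6 = 121.7 seconds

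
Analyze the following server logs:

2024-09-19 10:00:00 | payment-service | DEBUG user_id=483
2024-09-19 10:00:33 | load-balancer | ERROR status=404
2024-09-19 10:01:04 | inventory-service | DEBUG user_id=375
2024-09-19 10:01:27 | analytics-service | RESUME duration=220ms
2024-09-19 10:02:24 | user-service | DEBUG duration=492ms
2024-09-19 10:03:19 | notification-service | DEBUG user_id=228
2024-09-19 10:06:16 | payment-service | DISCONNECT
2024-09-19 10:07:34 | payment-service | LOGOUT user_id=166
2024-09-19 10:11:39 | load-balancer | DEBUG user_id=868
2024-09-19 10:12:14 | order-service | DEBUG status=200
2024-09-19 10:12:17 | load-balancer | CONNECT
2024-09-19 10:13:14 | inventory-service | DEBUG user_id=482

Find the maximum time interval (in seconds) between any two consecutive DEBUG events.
500

To find the longest gap:

1. Extract all DEBUG events in chronological order
2. Calculate time differences between consecutive events
3. Find the maximum difference
4. Longest gap: 500 seconds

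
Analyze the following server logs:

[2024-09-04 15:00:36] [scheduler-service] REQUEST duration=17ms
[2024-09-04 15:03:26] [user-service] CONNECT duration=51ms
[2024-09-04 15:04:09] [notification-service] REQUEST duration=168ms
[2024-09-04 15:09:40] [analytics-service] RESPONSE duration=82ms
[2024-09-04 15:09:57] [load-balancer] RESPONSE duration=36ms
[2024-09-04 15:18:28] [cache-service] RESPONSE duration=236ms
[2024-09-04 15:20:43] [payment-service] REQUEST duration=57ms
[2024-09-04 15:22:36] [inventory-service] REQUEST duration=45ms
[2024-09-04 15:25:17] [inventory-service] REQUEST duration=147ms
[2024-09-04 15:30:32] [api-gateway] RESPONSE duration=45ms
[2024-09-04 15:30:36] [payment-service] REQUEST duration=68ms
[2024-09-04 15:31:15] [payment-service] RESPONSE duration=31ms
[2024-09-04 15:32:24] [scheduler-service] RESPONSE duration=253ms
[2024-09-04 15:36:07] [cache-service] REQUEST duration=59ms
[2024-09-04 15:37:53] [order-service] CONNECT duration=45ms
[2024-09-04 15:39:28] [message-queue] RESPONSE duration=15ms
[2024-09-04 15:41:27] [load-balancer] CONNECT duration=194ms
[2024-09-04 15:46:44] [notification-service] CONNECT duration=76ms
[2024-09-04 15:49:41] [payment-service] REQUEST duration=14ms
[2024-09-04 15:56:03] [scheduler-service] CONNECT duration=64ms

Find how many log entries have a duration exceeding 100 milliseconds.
5

To count timeouts:

1. Threshold: 100ms
2. Extract duration from each log entry
3. Count entries where duration > 100
4. Timeout count: 5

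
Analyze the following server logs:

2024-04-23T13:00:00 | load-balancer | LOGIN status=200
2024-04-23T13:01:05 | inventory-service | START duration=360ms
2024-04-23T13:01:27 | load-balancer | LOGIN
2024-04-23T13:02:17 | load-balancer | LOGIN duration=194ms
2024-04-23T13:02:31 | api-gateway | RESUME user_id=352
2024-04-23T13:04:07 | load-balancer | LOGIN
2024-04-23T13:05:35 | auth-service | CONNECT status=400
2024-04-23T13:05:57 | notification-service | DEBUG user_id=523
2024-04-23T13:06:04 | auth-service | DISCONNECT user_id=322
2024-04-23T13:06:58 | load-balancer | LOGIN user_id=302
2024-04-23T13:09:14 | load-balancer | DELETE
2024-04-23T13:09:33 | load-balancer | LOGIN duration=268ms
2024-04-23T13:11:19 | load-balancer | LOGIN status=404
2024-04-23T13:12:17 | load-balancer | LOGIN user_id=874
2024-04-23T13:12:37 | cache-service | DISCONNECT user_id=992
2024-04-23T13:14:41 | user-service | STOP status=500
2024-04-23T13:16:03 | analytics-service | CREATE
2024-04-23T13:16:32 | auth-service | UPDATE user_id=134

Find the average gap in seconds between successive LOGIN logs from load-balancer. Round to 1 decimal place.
105.3

To calculate average interval:

1. Find all LOGIN events for load-balancer in order
2. Calculate time gaps between consecutive events
3. Compute mean of gaps: 737 / 7 = 105.3 seconds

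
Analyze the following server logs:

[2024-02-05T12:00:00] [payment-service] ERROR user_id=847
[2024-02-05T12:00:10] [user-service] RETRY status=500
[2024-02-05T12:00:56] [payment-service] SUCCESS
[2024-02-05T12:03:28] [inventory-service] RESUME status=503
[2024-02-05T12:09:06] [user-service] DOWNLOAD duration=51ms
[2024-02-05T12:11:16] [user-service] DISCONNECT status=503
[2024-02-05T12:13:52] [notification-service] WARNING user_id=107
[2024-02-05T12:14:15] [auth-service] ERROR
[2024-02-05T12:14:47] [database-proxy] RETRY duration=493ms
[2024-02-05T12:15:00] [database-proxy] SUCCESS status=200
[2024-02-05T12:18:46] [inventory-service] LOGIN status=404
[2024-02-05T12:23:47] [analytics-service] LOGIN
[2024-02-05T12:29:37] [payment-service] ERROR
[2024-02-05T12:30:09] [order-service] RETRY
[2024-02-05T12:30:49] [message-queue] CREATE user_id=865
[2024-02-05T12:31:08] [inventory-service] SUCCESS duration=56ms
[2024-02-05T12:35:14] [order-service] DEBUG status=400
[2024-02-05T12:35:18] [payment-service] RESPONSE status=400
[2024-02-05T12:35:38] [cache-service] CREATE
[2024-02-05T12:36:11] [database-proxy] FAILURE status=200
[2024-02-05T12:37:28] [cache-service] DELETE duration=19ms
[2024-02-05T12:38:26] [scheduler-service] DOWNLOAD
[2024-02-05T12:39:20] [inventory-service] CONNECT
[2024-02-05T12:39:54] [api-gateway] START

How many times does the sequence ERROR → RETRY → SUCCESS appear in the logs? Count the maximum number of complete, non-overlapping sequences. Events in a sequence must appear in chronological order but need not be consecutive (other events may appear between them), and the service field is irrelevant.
3

To count sequences:

1. Look for pattern: ERROR → RETRY → SUCCESS
2. Greedily scan the log in chronological order, matching each sequence element in turn (ignoring service)
3. Each time the full pattern completes, increment the count and restart matching from the next event
4. Complete non-overlapping sequences found: 3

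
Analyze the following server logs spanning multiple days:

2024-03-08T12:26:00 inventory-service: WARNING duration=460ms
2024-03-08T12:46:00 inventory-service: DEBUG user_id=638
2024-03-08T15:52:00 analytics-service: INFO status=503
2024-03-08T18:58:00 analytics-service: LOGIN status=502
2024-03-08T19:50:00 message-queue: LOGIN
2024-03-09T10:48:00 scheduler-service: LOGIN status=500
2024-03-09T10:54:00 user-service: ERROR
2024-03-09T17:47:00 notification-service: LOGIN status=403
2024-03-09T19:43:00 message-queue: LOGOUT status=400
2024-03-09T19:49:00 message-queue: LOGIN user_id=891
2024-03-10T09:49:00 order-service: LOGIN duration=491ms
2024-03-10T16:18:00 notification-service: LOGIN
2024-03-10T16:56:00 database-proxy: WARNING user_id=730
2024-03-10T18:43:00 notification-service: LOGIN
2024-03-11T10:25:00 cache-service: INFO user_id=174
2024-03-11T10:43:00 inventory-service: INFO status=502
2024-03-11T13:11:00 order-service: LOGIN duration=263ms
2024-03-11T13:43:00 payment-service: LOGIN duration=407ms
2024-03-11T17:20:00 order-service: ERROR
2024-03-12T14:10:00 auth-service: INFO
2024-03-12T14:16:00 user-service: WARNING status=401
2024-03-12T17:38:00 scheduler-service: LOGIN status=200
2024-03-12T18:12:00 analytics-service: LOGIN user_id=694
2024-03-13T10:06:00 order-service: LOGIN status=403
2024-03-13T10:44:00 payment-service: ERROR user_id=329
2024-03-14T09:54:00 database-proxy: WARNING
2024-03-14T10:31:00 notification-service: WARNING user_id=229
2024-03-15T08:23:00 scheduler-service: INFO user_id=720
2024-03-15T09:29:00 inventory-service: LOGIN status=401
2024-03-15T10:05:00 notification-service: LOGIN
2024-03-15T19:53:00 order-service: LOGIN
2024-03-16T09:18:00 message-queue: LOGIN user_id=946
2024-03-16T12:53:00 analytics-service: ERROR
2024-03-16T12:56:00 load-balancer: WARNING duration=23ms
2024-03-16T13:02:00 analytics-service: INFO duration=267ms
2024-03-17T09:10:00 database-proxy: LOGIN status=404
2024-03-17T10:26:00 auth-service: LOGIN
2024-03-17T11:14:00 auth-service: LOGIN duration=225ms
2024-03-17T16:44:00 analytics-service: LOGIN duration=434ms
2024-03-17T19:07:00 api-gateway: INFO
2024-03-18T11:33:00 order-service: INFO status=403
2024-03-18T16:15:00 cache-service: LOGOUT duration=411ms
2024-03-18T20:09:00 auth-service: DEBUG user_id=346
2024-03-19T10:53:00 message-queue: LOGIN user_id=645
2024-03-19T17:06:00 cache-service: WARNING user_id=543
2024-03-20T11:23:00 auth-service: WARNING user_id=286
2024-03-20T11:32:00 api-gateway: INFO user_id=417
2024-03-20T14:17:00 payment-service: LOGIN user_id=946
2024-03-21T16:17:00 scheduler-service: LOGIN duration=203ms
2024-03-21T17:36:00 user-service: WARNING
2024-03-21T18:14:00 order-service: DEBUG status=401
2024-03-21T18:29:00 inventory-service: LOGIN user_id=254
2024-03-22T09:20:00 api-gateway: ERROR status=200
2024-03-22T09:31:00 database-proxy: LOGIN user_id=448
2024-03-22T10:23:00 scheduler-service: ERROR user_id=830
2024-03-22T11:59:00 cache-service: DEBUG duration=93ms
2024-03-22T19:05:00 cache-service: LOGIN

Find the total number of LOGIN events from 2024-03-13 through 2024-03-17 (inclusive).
9

To filter by date range:

1. Date range: 2024-03-13 through 2024-03-17, both dates inclusive
2. Filter for LOGIN events whose date falls in this range
3. Count matching events: 9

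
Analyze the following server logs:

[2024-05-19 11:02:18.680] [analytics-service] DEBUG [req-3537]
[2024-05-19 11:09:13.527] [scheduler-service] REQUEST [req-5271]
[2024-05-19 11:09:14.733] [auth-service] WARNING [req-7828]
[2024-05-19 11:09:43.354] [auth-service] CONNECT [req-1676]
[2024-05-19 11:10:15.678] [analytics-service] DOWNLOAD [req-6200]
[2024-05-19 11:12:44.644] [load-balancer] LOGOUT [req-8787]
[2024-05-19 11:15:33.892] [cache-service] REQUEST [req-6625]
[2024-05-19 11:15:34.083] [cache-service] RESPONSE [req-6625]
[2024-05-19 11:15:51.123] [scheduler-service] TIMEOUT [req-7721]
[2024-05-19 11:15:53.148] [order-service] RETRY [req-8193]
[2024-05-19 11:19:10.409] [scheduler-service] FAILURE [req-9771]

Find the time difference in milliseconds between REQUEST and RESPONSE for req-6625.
191

To calculate latency:

1. Find REQUEST with id req-6625: 2024-05-19 11:15:33.892
2. Find RESPONSE with id req-6625: 2024-05-19 11:15:34.083
3. Latency: 2024-05-19 11:15:34.083 - 2024-05-19 11:15:33.892 = 191ms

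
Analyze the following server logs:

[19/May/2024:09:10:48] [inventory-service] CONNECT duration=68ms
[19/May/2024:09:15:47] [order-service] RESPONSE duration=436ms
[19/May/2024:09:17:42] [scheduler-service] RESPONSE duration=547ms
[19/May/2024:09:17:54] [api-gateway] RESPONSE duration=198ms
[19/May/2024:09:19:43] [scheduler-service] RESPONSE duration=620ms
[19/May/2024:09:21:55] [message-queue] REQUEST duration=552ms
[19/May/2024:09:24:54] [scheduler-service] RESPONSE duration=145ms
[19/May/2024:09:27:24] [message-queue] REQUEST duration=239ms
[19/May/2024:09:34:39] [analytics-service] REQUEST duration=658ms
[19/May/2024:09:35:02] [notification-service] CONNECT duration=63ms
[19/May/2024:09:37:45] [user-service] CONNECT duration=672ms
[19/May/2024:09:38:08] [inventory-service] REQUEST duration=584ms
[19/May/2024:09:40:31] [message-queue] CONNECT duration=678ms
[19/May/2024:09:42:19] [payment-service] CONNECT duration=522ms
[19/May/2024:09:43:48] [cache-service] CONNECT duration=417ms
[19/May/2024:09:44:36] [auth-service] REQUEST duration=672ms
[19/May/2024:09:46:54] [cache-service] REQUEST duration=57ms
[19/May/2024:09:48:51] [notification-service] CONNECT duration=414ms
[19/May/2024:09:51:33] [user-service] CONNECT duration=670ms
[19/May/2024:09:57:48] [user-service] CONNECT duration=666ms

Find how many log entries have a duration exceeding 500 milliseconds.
11

To count timeouts:

1. Threshold: 500ms
2. Extract duration from each log entry
3. Count entries where duration > 500
4. Timeout count: 11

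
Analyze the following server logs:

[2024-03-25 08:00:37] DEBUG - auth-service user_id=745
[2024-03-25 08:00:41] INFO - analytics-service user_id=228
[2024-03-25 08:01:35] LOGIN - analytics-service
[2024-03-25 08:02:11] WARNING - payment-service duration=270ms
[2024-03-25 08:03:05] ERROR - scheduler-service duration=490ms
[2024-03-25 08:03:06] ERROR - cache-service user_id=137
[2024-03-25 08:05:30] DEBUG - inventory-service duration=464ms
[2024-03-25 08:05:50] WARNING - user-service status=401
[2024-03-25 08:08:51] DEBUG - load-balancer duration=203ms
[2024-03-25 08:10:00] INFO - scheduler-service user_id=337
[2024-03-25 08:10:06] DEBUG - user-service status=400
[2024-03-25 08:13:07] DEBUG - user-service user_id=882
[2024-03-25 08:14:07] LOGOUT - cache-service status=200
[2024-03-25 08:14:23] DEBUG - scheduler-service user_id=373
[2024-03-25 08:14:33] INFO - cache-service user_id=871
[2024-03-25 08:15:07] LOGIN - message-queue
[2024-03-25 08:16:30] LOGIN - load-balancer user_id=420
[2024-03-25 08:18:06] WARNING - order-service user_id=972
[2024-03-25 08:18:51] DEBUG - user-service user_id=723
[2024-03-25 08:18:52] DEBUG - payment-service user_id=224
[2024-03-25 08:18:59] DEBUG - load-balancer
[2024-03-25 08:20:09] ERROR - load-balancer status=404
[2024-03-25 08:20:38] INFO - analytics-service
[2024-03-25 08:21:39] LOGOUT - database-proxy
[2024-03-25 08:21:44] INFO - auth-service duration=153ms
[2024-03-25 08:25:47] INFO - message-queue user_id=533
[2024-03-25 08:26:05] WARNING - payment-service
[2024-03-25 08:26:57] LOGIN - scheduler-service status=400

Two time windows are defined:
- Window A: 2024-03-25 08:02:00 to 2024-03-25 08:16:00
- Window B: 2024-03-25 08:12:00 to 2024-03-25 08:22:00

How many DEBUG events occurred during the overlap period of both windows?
2

To find overlap events:

1. Window A: 2024-03-25 08:02:00 to 2024-03-25 08:16:00
2. Window B: 2024-03-25 08:12:00 to 2024-03-25 08:22:00
3. Overlap period: 2024-03-25 08:12:00 to 2024-03-25 08:16:00
4. Count DEBUG events in overlap: 2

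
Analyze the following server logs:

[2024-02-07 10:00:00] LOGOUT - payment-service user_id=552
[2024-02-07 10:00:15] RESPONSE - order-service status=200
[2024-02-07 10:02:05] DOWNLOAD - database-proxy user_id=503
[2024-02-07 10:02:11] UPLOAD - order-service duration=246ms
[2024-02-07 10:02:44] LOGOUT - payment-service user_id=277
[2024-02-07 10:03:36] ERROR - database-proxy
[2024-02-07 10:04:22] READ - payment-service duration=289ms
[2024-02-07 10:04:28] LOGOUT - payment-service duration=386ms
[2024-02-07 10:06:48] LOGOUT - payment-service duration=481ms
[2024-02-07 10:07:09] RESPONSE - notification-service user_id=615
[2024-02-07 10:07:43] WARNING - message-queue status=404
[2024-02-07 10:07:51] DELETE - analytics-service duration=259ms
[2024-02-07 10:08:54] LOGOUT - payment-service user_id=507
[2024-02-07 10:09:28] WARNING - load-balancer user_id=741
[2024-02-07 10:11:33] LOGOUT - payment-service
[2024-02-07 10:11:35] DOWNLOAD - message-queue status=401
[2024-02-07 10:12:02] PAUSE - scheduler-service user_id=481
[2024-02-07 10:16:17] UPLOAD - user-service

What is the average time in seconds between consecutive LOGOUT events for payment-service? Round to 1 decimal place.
138.6

To calculate average interval:

1. Find all LOGOUT events for payment-service in order
2. Calculate time gaps between consecutive events
3. Compute mean of gaps: 693 / 5 = 138.6 seconds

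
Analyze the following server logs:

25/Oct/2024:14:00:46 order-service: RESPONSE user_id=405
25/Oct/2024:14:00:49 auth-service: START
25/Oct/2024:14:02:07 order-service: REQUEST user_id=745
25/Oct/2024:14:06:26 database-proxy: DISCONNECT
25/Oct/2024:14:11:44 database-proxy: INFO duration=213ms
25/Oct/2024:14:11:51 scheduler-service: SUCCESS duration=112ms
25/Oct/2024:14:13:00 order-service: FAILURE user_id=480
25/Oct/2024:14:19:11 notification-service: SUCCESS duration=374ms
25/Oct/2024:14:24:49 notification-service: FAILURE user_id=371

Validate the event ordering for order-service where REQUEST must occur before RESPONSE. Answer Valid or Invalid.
Invalid

To validate ordering:

1. Required order: REQUEST → RESPONSE
2. Rule: REQUEST must occur before RESPONSE
3. Check actual order of events for order-service
4. Result: Invalid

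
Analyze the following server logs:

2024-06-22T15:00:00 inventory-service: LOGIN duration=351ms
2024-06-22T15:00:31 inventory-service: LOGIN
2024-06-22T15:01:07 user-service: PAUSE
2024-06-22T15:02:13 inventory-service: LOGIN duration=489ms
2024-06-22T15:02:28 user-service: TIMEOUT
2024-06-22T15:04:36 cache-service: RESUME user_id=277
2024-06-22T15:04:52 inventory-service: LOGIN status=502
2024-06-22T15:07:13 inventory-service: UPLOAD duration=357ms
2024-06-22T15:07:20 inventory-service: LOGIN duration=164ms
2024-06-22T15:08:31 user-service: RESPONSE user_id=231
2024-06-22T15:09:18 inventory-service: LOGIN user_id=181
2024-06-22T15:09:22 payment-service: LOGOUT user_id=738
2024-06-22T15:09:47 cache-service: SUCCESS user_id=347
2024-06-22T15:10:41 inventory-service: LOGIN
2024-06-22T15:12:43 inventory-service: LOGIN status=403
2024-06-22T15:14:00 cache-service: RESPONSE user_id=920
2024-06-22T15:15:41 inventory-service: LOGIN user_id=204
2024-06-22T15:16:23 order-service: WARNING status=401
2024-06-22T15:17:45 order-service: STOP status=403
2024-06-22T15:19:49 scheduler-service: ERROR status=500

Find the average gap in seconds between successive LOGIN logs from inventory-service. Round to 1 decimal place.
117.6

To calculate average interval:

1. Find all LOGIN events for inventory-service in order
2. Calculate time gaps between consecutive events
3. Compute mean of gaps: 941 / 8 = 117.6 seconds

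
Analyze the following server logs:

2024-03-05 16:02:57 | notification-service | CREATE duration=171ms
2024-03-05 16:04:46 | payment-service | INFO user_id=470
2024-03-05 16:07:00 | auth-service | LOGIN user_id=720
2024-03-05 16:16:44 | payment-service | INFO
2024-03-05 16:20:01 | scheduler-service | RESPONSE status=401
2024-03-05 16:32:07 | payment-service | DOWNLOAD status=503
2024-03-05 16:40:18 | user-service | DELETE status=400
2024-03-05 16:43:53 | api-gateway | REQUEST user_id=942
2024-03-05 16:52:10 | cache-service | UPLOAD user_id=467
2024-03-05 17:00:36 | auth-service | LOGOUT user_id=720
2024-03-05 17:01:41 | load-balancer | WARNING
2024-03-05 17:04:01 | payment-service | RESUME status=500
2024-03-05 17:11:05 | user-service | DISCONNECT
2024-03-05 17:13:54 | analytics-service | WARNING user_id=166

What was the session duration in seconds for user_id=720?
3216

To calculate session duration:

1. Find LOGIN event for user_id=720: 2024-03-05 16:07:00
2. Find LOGOUT event for user_id=720: 2024-03-05 17:00:36
3. Session duration: 2024-03-05 17:00:36 - 2024-03-05 16:07:00 = 3216 seconds (53 minutes)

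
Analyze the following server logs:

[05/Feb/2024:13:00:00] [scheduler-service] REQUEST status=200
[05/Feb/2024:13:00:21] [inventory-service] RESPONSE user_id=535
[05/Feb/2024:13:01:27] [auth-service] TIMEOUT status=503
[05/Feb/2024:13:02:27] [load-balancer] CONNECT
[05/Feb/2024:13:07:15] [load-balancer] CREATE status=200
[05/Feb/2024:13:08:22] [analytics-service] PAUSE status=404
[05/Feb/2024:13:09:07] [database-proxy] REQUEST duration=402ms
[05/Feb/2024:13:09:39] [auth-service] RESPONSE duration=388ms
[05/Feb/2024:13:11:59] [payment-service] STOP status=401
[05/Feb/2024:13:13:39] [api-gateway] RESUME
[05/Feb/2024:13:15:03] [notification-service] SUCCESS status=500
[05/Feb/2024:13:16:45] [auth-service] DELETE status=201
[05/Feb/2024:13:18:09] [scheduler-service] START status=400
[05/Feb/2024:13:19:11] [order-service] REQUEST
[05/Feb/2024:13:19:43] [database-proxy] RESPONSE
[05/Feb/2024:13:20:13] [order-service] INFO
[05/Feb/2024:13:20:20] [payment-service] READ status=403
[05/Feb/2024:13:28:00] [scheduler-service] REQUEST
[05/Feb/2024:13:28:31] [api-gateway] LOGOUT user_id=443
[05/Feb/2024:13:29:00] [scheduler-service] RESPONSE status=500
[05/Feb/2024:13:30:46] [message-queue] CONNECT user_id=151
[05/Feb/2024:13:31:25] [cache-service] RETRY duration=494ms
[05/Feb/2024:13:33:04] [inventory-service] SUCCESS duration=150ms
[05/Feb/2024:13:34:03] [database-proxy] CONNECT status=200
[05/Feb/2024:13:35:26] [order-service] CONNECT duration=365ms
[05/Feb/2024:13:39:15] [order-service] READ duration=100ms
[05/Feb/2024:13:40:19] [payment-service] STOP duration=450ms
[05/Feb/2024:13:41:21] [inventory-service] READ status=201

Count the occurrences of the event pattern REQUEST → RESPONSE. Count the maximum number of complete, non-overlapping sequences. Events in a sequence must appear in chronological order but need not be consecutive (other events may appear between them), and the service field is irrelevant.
4

To count sequences:

1. Look for pattern: REQUEST → RESPONSE
2. Greedily scan the log in chronological order, matching each sequence element in turn (ignoring service)
3. Each time the full pattern completes, increment the count and restart matching from the next event
4. Complete non-overlapping sequences found: 4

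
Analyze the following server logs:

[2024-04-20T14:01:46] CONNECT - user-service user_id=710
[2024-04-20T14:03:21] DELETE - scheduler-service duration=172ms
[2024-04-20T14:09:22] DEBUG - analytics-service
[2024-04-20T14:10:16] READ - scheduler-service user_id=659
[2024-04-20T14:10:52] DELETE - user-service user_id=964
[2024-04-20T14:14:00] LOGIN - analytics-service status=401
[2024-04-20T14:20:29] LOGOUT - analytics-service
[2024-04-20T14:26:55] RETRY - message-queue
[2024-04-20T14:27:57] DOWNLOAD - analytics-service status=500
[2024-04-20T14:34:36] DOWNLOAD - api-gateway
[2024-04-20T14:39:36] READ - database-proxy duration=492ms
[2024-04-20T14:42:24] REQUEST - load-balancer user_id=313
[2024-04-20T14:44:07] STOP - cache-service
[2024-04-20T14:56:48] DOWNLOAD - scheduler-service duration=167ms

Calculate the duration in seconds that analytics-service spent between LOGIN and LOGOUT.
389

To calculate state duration:

1. Find LOGIN event for analytics-service: 2024-04-20T14:14:00
2. Find LOGOUT event for analytics-service: 2024-04-20T14:20:29
3. Calculate duration: 2024-04-20T14:20:29 - 2024-04-20T14:14:00 = 389 seconds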